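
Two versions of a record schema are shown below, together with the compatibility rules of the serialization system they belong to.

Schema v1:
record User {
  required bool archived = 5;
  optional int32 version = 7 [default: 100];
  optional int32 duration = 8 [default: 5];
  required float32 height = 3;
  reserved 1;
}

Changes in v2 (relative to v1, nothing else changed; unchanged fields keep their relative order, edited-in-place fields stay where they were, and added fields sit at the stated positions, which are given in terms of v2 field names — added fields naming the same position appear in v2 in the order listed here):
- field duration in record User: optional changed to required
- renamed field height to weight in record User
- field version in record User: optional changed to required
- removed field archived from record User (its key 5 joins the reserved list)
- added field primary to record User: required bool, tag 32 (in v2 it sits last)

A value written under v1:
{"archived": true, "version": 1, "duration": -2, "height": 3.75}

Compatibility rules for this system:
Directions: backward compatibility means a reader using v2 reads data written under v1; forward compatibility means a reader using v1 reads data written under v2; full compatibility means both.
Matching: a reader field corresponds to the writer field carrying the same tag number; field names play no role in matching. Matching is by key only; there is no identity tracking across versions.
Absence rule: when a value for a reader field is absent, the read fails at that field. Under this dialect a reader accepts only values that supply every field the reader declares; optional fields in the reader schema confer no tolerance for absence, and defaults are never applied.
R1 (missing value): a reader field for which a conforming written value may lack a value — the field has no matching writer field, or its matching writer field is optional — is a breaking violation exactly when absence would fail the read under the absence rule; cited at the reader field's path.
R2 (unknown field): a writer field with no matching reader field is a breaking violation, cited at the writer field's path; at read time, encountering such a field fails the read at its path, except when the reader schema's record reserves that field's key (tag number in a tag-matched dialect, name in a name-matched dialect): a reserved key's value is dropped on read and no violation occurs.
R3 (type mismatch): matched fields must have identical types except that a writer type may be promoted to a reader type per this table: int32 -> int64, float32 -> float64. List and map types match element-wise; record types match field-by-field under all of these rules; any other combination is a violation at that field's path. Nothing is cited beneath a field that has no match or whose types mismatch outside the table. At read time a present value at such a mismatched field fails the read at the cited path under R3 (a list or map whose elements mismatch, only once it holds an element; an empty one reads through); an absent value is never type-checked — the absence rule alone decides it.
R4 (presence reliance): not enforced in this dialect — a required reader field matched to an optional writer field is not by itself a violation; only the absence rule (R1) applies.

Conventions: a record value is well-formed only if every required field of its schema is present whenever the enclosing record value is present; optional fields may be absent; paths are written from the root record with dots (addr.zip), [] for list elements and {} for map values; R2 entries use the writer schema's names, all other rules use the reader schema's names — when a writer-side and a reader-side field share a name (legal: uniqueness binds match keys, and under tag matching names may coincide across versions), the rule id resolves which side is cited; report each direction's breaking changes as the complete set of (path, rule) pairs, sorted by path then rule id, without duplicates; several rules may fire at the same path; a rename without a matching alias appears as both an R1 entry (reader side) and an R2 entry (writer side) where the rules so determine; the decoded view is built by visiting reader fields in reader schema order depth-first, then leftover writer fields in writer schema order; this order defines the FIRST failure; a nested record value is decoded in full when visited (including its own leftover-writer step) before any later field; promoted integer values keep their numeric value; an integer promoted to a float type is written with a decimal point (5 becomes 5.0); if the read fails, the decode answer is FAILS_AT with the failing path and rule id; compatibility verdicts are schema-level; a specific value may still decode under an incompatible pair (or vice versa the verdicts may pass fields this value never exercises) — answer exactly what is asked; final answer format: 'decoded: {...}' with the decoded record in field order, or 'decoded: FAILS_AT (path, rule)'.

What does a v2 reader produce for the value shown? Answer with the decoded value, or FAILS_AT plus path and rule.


arrows below run writer -> reader for User
decoding the User value with the v2 reader:
  version := 1
  duration := -2
  weight := 3.75 (from writer height)
  read fails at primary under R1 (no fill)
  => FAILS_AT (primary, R1)
the rest of the User diff is inert for this question:
  field duration in record User: optional changed to required -> affects the rule determinations only; this particular User value decodes identically
  renamed field height to weight in record User -> no rule fires on it and the decoded User view is identical with or without it
  field version in record User: optional changed to required -> affects the rule determinations only; this particular User value decodes identically
  removed field archived from record User (its key 5 joins the reserved list) -> affects the rule determinations only; this particular User value decodes identically

decoded: FAILS_AT (primary, R1)


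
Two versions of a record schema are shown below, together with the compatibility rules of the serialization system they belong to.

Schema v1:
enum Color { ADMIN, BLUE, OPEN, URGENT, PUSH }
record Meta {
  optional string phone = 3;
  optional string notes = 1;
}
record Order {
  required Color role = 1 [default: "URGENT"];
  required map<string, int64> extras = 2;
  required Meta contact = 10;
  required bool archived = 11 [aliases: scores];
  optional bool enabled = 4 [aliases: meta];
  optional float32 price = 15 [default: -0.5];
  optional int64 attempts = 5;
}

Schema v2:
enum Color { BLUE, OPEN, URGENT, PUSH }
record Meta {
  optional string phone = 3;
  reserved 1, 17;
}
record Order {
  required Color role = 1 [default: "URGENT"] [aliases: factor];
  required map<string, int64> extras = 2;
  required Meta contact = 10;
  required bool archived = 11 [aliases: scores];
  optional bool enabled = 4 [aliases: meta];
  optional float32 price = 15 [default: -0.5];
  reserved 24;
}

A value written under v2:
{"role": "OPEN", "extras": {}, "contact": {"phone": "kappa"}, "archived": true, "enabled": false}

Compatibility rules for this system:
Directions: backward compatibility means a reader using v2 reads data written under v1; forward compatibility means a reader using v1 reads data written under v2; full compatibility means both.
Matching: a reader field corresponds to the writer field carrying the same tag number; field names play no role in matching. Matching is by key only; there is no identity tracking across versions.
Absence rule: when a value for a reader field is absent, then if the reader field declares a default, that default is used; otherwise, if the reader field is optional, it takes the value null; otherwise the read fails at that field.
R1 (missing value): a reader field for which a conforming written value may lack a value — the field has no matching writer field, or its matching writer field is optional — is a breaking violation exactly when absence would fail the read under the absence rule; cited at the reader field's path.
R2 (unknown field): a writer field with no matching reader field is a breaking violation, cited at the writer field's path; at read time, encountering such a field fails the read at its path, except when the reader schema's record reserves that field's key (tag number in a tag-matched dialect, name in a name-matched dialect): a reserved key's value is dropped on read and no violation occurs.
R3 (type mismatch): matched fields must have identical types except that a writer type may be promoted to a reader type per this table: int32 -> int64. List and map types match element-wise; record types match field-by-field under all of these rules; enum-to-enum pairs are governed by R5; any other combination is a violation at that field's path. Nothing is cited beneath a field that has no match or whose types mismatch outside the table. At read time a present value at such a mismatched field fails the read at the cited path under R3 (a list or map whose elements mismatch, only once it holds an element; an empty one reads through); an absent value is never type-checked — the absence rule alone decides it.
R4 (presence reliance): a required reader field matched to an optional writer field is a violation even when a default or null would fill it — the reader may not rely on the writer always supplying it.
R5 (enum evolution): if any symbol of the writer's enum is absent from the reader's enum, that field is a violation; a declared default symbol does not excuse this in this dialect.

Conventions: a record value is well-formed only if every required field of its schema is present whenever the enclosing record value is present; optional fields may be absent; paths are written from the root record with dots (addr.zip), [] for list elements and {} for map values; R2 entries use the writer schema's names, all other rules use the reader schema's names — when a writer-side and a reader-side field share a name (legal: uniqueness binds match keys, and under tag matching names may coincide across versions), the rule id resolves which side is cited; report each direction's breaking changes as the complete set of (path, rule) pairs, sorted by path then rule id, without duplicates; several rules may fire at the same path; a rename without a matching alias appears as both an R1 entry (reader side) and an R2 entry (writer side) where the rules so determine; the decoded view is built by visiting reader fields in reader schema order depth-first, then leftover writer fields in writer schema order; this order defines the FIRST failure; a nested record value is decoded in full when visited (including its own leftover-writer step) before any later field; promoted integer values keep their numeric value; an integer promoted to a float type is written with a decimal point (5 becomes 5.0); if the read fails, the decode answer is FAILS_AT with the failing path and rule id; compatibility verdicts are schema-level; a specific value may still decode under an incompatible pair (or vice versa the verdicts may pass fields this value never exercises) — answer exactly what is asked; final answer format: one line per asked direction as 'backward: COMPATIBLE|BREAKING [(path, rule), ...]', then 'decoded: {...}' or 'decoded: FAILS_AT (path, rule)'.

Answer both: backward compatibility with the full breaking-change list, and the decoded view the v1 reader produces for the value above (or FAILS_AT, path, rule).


backward: BREAKING [(attempts, R2), (role, R5)]; decoded: {"role": "OPEN", "extras": {}, "contact": {"phone": "kappa", "notes": null}, "archived": true, "enabled": false, "price": -0.5, "attempts": null}

arrows below run writer -> reader for Order
backward for Order (reader v2, writer v1):
  role: paired with writer role (Color -> Color; writer required)
  extras: paired with writer extras (map<string, int64> -> map<string, int64>; writer required)
  contact: paired with writer contact (Meta -> Meta; writer required)
  archived: paired with writer archived (bool -> bool; writer required)
  enabled: paired with writer enabled (bool -> bool; writer optional)
  price: paired with writer price (float32 -> float32; writer optional)
  attempts (writer side), unknown to reader
  contact.phone: paired with writer contact.phone (string -> string; writer optional)
  contact.notes (writer side), unknown to reader
  rule R2 violated at attempts
  rule R5 violated at role
  => backward: BREAKING (2)
migrating the Order value to v1:
  role := "OPEN"
  extras := {}
  contact.phone := "kappa"
  contact.notes := null (not supplied -> null)
  archived := true
  enabled := false
  price := -0.5 (no value, default fills)
  attempts := null (not supplied -> null)
  => decoded: {"role": "OPEN", "extras": {}, "contact": {"phone": "kappa", "notes": null}, "archived": true, "enabled": false, "price": -0.5, "attempts": null}
diffs on Order not affecting the asked answer:
  removed field notes from record Meta (its key 1 joins the reserved list) -> triggers nothing under Order's printed rules — same verdict


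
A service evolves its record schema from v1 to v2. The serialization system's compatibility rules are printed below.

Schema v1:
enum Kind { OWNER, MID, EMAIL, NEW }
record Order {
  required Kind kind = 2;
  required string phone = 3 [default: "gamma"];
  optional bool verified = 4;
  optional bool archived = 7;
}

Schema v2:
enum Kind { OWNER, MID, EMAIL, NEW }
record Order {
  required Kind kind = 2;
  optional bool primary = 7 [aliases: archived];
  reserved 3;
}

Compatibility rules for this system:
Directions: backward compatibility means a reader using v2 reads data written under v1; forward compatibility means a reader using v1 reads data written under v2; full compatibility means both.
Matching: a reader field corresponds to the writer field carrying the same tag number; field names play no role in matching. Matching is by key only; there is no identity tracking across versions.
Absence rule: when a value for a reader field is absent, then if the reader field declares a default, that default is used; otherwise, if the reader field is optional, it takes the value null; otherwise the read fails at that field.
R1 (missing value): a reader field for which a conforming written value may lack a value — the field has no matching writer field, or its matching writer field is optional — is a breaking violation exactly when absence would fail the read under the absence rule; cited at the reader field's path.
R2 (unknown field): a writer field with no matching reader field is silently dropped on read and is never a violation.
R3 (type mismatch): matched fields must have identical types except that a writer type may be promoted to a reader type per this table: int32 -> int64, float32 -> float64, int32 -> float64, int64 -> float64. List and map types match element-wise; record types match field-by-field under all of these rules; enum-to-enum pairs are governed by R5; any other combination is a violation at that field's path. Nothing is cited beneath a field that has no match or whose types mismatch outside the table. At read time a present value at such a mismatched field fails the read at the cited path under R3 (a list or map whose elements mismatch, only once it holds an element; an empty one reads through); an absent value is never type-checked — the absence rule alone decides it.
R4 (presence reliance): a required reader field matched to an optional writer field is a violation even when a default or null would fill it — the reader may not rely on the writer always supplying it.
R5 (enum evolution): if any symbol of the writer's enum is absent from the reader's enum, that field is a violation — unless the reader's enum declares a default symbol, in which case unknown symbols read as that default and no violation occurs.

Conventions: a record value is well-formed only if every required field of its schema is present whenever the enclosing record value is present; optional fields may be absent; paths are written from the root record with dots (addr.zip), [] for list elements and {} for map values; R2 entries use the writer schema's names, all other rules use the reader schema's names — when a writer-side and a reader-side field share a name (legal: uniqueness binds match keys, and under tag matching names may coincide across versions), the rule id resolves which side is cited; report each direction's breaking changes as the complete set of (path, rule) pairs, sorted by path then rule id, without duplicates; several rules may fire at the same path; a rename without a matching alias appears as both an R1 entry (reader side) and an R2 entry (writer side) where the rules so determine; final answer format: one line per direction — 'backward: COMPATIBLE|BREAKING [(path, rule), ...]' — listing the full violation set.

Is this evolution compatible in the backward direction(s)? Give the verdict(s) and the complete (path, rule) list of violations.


backward: COMPATIBLE []

in Order below, arrows point writer -> reader
backward analysis of Order with v2 as reader and v1 as writer:
  writer required, Kind -> Kind: reader kind maps from writer kind
  writer optional, bool -> bool: reader primary maps from writer archived
  leftover writer field: phone
  leftover writer field: verified
  => backward: COMPATIBLE
the rest of the Order diff is inert for this question:
  removed field phone from record Order (its key 3 joins the reserved list) -> triggers nothing under Order's printed rules — same verdict
  removed field verified from record Order -> triggers nothing under Order's printed rules — same verdict
  renamed field archived to primary in record Order (alias archived declared on the renamed field) -> triggers nothing under Order's printed rules — same verdict


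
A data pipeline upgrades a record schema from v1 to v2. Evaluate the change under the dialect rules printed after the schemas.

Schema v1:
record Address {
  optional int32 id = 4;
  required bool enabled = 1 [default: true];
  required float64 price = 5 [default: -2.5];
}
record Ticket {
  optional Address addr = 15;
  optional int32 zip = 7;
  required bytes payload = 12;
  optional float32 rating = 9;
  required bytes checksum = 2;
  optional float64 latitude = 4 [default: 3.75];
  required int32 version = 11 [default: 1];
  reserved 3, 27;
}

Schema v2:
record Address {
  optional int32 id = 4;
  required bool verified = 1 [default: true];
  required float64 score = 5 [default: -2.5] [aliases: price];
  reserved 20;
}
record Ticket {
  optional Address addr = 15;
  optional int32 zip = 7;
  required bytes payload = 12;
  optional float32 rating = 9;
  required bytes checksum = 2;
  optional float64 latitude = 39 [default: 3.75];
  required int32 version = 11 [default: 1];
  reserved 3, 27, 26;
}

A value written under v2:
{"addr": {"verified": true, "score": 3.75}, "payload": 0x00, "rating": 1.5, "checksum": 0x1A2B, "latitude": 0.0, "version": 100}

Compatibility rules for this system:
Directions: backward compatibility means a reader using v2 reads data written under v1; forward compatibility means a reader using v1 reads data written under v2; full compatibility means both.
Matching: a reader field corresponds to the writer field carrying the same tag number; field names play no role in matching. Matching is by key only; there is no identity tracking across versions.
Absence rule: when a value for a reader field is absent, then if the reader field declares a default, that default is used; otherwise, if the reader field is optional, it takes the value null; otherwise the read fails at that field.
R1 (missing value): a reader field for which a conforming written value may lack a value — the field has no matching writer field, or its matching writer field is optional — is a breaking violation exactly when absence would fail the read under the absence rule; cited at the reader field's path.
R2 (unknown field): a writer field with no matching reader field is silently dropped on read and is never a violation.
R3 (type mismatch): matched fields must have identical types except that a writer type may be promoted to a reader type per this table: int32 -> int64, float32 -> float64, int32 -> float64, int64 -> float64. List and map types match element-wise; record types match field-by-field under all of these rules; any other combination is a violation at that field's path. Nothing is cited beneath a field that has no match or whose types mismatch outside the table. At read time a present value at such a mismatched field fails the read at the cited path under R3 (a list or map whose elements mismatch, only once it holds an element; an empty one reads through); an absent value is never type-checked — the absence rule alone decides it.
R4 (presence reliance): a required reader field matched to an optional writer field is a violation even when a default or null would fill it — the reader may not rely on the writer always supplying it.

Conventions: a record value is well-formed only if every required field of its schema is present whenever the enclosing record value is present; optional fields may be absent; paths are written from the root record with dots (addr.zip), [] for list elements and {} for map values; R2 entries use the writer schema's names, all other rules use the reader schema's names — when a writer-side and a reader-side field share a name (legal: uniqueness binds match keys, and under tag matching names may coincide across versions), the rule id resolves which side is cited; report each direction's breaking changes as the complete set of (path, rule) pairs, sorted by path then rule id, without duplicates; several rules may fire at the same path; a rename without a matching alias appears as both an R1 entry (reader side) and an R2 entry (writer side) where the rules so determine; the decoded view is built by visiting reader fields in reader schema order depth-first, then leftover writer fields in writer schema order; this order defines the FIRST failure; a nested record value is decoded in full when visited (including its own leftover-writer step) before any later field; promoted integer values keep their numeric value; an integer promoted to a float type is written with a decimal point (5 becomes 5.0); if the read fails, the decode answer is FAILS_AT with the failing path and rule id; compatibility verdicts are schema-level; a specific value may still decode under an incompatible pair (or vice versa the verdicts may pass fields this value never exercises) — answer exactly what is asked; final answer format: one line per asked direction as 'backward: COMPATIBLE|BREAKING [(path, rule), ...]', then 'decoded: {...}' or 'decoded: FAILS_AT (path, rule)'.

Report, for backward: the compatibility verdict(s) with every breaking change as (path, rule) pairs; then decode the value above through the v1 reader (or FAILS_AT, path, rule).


in Ticket below, arrows point writer -> reader
checking backward for Ticket: reader v2 against writer v1:
  addr <- addr (Address -> Address, writer optional)
  zip <- zip (int32 -> int32, writer optional)
  payload <- payload (bytes -> bytes, writer required)
  rating <- rating (float32 -> float32, writer optional)
  checksum <- checksum (bytes -> bytes, writer required)
  latitude: no writer match
  version <- version (int32 -> int32, writer required)
  leftover writer field: latitude
  addr.id <- addr.id (int32 -> int32, writer optional)
  addr.verified <- addr.enabled (bool -> bool, writer required)
  addr.score <- addr.price (float64 -> float64, writer required)
  nothing fires on Ticket: backward is COMPATIBLE
decode (reader v1):
  addr.id := null (not supplied -> null)
  addr.enabled := true (from writer verified)
  addr.price := 3.75 (from writer score)
  zip := null (not supplied -> null)
  payload := 0x00
  rating := 1.5
  checksum := 0x1A2B
  latitude := 3.75 (no value, default fills)
  version := 100
  writer latitude: unmatched, discarded
  => decoded: {"addr": {"id": null, "enabled": true, "price": 3.75}, "zip": null, "payload": 0x00, "rating": 1.5, "checksum": 0x1A2B, "latitude": 3.75, "version": 100}
ruling out the remaining Ticket differences:
  renamed field enabled to verified in record Address -> no rule fires on it in Ticket's dialect; the asked verdict holds
  renamed field price to score in record Address (alias price declared on the renamed field) -> no rule fires on it in Ticket's dialect; the asked verdict holds

backward: COMPATIBLE []; decoded: {"addr": {"id": null, "enabled": true, "price": 3.75}, "zip": null, "payload": 0x00, "rating": 1.5, "checksum": 0x1A2B, "latitude": 3.75, "version": 100}


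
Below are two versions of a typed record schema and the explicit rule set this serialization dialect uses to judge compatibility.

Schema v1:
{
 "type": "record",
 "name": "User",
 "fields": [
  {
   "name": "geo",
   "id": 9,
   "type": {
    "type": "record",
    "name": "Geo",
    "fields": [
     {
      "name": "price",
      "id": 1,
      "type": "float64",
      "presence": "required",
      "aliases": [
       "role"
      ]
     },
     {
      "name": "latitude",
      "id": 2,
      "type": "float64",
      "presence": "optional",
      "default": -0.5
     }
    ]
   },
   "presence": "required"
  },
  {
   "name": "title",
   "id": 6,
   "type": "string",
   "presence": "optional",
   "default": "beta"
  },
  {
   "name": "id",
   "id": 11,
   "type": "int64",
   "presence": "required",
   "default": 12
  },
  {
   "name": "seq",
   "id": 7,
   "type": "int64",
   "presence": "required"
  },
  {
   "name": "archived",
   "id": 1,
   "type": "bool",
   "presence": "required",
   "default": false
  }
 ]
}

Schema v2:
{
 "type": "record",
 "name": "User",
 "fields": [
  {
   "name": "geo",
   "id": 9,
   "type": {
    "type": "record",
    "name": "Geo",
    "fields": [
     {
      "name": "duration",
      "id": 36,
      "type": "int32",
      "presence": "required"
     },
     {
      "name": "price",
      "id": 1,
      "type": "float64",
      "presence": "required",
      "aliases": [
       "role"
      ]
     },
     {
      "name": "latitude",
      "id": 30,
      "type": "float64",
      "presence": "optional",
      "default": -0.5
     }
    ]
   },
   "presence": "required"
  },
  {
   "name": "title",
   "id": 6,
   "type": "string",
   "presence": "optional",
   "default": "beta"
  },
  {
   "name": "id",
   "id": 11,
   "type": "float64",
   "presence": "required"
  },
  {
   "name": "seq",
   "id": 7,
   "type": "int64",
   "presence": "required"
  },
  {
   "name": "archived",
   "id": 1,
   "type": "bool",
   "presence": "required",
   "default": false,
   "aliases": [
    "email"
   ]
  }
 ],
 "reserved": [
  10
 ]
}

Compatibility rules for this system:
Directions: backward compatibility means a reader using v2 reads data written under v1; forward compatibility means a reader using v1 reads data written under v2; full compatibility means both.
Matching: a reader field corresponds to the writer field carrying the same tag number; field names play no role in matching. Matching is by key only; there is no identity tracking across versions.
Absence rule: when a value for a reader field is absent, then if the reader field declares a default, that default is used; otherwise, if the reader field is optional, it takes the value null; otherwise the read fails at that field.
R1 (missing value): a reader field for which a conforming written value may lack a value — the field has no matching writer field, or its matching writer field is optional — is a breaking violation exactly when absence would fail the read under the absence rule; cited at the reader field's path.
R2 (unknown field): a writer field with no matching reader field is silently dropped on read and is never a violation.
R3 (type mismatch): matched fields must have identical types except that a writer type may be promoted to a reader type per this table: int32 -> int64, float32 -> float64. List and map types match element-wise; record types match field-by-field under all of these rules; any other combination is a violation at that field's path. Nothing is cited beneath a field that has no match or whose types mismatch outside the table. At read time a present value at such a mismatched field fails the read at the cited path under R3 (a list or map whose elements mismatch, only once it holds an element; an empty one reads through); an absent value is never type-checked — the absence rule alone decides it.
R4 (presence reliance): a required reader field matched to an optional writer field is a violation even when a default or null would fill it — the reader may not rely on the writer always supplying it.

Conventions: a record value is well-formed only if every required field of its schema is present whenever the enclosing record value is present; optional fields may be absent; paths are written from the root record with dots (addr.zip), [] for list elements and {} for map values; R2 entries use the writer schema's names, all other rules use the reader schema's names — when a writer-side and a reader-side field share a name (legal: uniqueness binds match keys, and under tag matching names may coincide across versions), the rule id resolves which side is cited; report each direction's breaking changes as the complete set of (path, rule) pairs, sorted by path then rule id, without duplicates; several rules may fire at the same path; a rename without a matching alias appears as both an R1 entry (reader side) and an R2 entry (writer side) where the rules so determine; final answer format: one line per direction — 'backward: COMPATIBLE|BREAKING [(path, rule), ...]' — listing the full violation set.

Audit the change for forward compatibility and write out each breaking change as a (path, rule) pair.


forward: BREAKING [(id, R3)]

the writer's type comes first in each User pair
forward on User — v1 reading data written by v2:
  geo: Geo -> Geo, writer required; from geo
  title: string -> string, writer optional; from title
  id: float64 -> int64, writer required; from id
  seq: int64 -> int64, writer required; from seq
  archived: bool -> bool, writer required; from archived
  geo.price: float64 -> float64, writer required; from geo.price
  geo.latitude: no writer-side match
  writer field geo.duration has no reader counterpart
  writer field geo.latitude has no reader counterpart
  R3 fires at id
  => forward verdict for User: BREAKING, 1 violation(s)
ruling out the remaining User differences:
  added field duration to record Geo: required int32, tag 36 (in v2 it sits immediately before price) -> affects backward compatibility only, which is not asked
  field latitude in record Geo: tag 2 changed to 30 -> inert for the asked User verdict: nothing fires


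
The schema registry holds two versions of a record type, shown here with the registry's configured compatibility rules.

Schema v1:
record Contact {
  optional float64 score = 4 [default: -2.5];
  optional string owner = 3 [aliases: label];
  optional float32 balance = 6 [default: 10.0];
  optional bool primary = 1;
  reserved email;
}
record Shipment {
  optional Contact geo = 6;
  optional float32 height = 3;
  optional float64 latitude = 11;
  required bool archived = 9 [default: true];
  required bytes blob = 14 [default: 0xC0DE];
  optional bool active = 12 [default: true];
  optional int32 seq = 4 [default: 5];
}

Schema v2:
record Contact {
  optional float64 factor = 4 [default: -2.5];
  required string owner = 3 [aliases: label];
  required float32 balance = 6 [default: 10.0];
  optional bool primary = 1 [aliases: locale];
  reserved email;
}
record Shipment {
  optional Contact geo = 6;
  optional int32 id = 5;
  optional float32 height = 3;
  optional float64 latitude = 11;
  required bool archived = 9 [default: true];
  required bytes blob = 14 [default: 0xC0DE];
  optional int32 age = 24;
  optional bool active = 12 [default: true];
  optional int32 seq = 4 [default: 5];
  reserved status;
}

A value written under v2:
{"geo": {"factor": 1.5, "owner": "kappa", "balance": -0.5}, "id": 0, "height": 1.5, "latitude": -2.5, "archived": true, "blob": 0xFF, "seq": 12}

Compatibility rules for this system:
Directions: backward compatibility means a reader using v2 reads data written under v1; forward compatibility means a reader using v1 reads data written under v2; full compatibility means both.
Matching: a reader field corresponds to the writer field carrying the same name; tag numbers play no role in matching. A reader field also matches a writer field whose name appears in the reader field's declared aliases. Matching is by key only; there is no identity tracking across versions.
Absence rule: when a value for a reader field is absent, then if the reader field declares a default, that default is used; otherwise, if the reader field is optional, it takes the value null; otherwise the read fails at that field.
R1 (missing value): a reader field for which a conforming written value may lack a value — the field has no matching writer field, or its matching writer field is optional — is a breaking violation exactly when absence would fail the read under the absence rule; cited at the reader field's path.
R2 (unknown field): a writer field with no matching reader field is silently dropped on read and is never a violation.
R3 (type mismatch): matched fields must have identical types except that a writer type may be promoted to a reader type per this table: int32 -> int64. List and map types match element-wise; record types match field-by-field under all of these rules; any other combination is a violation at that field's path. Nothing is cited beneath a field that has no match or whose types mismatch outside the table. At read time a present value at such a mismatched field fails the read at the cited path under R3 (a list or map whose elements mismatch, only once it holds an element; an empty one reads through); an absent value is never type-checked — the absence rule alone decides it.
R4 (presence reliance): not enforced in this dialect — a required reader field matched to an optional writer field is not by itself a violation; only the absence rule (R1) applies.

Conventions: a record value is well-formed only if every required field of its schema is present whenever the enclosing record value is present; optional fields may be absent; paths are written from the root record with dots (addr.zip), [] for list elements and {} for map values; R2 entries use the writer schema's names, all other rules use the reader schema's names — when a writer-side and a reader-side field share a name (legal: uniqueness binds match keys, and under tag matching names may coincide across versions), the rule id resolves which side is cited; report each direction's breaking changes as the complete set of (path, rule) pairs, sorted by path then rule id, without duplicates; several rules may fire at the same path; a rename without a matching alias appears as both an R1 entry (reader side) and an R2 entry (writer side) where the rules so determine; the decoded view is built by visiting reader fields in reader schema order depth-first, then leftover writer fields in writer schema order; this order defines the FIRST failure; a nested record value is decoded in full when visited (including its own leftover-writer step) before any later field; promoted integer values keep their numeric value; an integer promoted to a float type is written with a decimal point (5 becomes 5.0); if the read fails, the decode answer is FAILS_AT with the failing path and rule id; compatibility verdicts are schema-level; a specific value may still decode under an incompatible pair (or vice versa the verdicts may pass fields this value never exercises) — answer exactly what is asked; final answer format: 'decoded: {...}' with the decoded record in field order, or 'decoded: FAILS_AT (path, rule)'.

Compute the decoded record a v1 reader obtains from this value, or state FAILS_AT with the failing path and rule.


decoded: {"geo": {"score": -2.5, "owner": "kappa", "balance": -0.5, "primary": null}, "height": 1.5, "latitude": -2.5, "archived": true, "blob": 0xFF, "active": true, "seq": 12}

arrows below run writer -> reader for Shipment
migrating the Shipment value to v1:
  geo.score := -2.5 (no value, default fills)
  geo.owner := "kappa"
  geo.balance := -0.5
  geo.primary := null (not supplied -> null)
  writer geo.factor: unmatched, discarded
  height := 1.5
  latitude := -2.5
  archived := true
  blob := 0xFF
  active := true (no value, default fills)
  seq := 12
  writer id: unmatched, discarded
  => decoded: {"geo": {"score": -2.5, "owner": "kappa", "balance": -0.5, "primary": null}, "height": 1.5, "latitude": -2.5, "archived": true, "blob": 0xFF, "active": true, "seq": 12}
checking off the Shipment differences that do not matter here:
  field balance in record Contact: optional changed to required -> no rule fires on it and the decoded Shipment view is identical with or without it
  added field age to record Shipment: optional int32, tag 24 (in v2 it sits immediately before active) -> no rule fires on it and the decoded Shipment view is identical with or without it
  field owner in record Contact: optional changed to required -> schema-level compatibility only; this Shipment value's decode is unchanged
  added field id to record Shipment: optional int32, tag 5 (in v2 it sits immediately before height) -> no rule fires on it and the decoded Shipment view is identical with or without it


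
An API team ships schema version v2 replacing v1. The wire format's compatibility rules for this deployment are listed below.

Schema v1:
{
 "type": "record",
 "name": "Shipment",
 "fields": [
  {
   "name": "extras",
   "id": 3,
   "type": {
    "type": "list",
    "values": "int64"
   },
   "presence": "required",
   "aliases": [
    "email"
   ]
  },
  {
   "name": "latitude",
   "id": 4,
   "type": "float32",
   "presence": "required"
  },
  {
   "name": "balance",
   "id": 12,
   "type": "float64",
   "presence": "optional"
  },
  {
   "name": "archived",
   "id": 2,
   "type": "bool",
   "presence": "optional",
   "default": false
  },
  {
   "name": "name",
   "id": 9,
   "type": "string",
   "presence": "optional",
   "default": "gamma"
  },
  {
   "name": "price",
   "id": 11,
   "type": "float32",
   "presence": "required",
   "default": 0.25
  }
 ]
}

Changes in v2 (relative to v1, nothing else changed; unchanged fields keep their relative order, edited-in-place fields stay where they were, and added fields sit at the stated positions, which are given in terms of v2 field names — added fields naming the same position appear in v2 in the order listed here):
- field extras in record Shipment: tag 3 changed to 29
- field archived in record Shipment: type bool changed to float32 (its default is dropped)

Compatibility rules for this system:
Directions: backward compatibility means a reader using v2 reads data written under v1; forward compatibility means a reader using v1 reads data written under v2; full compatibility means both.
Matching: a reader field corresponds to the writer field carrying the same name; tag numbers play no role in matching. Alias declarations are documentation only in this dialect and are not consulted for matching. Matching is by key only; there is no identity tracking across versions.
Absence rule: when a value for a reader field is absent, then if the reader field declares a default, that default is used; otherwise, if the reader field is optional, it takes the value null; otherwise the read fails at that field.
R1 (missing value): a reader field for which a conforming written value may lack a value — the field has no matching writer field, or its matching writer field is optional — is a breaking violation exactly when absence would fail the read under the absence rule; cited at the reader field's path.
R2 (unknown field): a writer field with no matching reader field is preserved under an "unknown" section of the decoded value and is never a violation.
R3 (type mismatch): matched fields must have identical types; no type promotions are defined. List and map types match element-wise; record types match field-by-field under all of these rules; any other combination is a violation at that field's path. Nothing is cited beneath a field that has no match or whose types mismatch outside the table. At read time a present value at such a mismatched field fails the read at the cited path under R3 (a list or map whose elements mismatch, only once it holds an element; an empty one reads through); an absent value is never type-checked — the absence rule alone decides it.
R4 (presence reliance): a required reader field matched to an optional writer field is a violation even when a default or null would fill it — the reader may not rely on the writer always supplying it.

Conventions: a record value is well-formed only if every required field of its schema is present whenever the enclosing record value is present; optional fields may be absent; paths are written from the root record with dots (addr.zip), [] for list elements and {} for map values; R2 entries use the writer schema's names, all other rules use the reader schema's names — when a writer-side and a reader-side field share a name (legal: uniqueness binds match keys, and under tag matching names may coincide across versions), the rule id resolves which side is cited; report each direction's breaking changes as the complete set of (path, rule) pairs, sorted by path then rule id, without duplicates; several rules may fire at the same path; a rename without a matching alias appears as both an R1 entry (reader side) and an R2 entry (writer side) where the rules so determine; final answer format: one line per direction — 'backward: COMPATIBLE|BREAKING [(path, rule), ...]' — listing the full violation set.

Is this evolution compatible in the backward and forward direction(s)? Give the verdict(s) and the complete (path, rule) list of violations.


arrows below run writer -> reader for Shipment
backward for Shipment (reader v2, writer v1):
  extras: paired with writer extras (list<int64> -> list<int64>; writer required)
  latitude: paired with writer latitude (float32 -> float32; writer required)
  balance: paired with writer balance (float64 -> float64; writer optional)
  archived: paired with writer archived (bool -> float32; writer optional)
  name: paired with writer name (string -> string; writer optional)
  price: paired with writer price (float32 -> float32; writer required)
  violation R3 at archived
  => backward: BREAKING (1)
forward for Shipment (reader v1, writer v2):
  extras: paired with writer extras (list<int64> -> list<int64>; writer required)
  latitude: paired with writer latitude (float32 -> float32; writer required)
  balance: paired with writer balance (float64 -> float64; writer optional)
  archived: paired with writer archived (float32 -> bool; writer optional)
  name: paired with writer name (string -> string; writer optional)
  price: paired with writer price (float32 -> float32; writer required)
  violation R3 at archived
  => forward: BREAKING (1)

backward: BREAKING [(archived, R3)]; forward: BREAKING [(archived, R3)]
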